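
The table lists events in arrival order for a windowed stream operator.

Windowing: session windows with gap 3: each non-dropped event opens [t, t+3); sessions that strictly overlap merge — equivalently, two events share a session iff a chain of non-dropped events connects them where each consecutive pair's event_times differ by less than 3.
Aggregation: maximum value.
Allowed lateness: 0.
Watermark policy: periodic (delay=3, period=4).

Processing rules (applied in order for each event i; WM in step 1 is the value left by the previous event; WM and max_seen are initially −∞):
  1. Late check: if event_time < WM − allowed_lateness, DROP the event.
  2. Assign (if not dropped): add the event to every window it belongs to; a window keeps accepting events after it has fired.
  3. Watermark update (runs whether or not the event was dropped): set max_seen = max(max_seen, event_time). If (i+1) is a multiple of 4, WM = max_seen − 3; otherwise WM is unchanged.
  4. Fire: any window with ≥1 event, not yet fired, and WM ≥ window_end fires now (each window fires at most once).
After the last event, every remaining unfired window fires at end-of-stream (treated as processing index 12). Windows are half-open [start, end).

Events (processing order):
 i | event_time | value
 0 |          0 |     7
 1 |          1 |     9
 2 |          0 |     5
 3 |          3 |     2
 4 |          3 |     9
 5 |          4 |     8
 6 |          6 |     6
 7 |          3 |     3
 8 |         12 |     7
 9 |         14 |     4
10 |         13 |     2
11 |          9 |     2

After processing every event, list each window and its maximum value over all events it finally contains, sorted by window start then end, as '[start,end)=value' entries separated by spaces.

i=0 t=0 v=7: → [0,3); WM=−∞
i=1 t=1 v=9: → [0,4); WM=−∞
i=2 t=0 v=5: → [0,4); WM=−∞
i=3 t=3 v=2: → [0,6); WM=0
i=4 t=3 v=9: → [0,6); WM=0
i=5 t=4 v=8: → [0,7); WM=0
i=6 t=6 v=6: → [0,9); WM=0
i=7 t=3 v=3: → [0,9); WM=3
i=8 t=12 v=7: → [12,15); WM=3
i=9 t=14 v=4: → [12,17); WM=3
i=10 t=13 v=2: → [12,17); WM=3
i=11 t=9 v=2: → [9,12); WM=11

[0,9)=9 [9,12)=2 [12,17)=7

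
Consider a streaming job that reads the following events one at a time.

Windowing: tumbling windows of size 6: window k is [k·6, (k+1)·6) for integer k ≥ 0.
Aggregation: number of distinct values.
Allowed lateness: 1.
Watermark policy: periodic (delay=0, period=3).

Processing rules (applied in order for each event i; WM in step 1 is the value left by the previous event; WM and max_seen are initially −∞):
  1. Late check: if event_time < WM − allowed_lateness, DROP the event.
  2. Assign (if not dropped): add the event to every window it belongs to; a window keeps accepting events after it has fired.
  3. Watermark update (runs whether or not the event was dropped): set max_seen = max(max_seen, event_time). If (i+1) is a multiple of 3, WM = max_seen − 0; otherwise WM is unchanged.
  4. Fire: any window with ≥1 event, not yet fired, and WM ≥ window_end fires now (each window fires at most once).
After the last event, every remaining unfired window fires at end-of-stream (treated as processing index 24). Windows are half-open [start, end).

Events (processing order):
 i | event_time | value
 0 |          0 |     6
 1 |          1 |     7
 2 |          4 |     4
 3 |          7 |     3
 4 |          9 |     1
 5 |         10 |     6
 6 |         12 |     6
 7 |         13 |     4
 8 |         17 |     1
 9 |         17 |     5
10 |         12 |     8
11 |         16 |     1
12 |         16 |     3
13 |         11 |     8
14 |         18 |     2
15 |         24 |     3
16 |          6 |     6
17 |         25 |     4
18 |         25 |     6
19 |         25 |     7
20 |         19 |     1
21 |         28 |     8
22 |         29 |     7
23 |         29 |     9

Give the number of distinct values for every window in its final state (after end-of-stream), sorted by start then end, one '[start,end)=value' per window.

[0,6)=3 [6,12)=3 [12,18)=5 [18,24)=1 [24,30)=6

i=0 t=0 v=6: → [0,6); WM=−∞
i=1 t=1 v=7: → [0,6); WM=−∞
i=2 t=4 v=4: → [0,6); WM=4
i=3 t=7 v=3: → [6,12); WM=4
i=4 t=9 v=1: → [6,12); WM=4
i=5 t=10 v=6: → [6,12); WM=10; [0,6) fires=3
i=6 t=12 v=6: → [12,18); WM=10
i=7 t=13 v=4: → [12,18); WM=10
i=8 t=17 v=1: → [12,18); WM=17; [6,12) fires=3
i=9 t=17 v=5: → [12,18); WM=17
i=10 t=12 v=8: DROP (t<17-1); WM=17
i=11 t=16 v=1: → [12,18); WM=17
i=12 t=16 v=3: → [12,18); WM=17
i=13 t=11 v=8: DROP (t<17-1); WM=17
i=14 t=18 v=2: → [18,24); WM=18; [12,18) fires=5
i=15 t=24 v=3: → [24,30); WM=18
i=16 t=6 v=6: DROP (t<18-1); WM=18
i=17 t=25 v=4: → [24,30); WM=25; [18,24) fires=1
i=18 t=25 v=6: → [24,30); WM=25
i=19 t=25 v=7: → [24,30); WM=25
i=20 t=19 v=1: DROP (t<25-1); WM=25
i=21 t=28 v=8: → [24,30); WM=25
i=22 t=29 v=7: → [24,30); WM=25
i=23 t=29 v=9: → [24,30); WM=29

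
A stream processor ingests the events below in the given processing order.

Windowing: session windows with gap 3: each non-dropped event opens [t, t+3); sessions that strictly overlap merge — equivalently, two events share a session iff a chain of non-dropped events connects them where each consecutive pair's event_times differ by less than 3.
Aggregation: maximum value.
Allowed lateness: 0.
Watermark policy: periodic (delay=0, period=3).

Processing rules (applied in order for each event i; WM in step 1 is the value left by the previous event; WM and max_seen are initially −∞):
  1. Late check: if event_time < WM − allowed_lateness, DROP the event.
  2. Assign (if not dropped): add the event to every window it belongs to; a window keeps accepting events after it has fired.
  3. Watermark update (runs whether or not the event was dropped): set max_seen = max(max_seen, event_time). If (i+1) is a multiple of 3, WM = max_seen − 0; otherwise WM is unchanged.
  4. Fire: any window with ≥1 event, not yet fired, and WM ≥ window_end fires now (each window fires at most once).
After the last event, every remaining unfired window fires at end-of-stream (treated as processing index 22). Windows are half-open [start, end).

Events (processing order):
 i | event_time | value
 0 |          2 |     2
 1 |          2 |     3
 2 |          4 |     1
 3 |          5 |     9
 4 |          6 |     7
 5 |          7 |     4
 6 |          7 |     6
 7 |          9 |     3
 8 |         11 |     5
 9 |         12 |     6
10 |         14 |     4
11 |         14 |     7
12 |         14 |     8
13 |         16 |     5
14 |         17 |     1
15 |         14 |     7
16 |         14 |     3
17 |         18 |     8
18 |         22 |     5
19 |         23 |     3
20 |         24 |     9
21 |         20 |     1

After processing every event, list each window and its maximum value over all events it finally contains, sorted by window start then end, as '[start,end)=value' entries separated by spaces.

[2,21)=9 [22,27)=9

i=0 t=2 v=2: → [2,5); WM=−∞
i=1 t=2 v=3: → [2,5); WM=−∞
i=2 t=4 v=1: → [2,7); WM=4
i=3 t=5 v=9: → [2,8); WM=4
i=4 t=6 v=7: → [2,9); WM=4
i=5 t=7 v=4: → [2,10); WM=7
i=6 t=7 v=6: → [2,10); WM=7
i=7 t=9 v=3: → [2,12); WM=7
i=8 t=11 v=5: → [2,14); WM=11
i=9 t=12 v=6: → [2,15); WM=11
i=10 t=14 v=4: → [2,17); WM=11
i=11 t=14 v=7: → [2,17); WM=14
i=12 t=14 v=8: → [2,17); WM=14
i=13 t=16 v=5: → [2,19); WM=14
i=14 t=17 v=1: → [2,20); WM=17
i=15 t=14 v=7: DROP (t<17-0); WM=17
i=16 t=14 v=3: DROP (t<17-0); WM=17
i=17 t=18 v=8: → [2,21); WM=18
i=18 t=22 v=5: → [22,25); WM=18
i=19 t=23 v=3: → [22,26); WM=18
i=20 t=24 v=9: → [22,27); WM=24
i=21 t=20 v=1: DROP (t<24-0); WM=24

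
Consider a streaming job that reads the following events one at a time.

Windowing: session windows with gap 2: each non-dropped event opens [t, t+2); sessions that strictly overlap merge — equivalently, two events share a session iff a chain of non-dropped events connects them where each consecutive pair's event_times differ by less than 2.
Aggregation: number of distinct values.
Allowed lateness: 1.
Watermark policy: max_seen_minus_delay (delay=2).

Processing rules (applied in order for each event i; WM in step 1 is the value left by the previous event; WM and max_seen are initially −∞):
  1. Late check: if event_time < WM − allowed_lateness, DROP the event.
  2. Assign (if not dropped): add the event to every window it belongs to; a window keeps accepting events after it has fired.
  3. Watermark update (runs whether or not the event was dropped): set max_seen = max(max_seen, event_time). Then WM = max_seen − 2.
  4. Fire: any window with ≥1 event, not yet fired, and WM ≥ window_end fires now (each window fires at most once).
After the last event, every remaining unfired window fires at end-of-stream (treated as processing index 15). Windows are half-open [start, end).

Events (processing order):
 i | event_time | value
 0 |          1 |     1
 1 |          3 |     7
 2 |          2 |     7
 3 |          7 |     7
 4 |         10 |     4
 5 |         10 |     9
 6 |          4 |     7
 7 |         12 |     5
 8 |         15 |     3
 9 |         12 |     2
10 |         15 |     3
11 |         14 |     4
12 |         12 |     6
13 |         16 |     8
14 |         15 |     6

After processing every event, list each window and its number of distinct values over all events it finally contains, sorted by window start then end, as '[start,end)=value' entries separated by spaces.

[1,5)=2 [7,9)=1 [10,12)=2 [12,14)=3 [14,18)=4

i=0 t=1 v=1: → [1,3); WM=-1
i=1 t=3 v=7: → [3,5); WM=1
i=2 t=2 v=7: → [1,5); WM=1
i=3 t=7 v=7: → [7,9); WM=5
i=4 t=10 v=4: → [10,12); WM=8
i=5 t=10 v=9: → [10,12); WM=8
i=6 t=4 v=7: DROP (t<8-1); WM=8
i=7 t=12 v=5: → [12,14); WM=10
i=8 t=15 v=3: → [15,17); WM=13
i=9 t=12 v=2: → [12,14); WM=13
i=10 t=15 v=3: → [15,17); WM=13
i=11 t=14 v=4: → [14,17); WM=13
i=12 t=12 v=6: → [12,14); WM=13
i=13 t=16 v=8: → [14,18); WM=14
i=14 t=15 v=6: → [14,18); WM=14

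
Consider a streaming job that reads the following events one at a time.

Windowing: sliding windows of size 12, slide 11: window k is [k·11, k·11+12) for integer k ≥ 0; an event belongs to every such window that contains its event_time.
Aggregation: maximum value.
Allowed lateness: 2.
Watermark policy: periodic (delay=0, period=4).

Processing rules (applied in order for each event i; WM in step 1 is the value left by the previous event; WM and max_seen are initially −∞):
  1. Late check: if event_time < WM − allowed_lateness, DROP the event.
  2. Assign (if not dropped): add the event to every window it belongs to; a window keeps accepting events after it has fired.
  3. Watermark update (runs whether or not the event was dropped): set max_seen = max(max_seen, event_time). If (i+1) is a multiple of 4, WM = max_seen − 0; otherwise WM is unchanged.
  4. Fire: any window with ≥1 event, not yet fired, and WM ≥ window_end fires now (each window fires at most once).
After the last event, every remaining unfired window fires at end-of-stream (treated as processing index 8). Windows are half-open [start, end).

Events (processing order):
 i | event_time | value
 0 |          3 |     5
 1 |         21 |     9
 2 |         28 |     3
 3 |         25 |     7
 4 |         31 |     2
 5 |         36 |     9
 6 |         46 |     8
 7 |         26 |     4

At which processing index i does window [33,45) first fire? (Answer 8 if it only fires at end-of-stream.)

7

i=0 t=3 v=5: → [0,12); WM=−∞
i=1 t=21 v=9: → [11,23); WM=−∞
i=2 t=28 v=3: → [22,34); WM=−∞
i=3 t=25 v=7: → [22,34); WM=28; [0,12) fires=5 [11,23) fires=9
i=4 t=31 v=2: → [22,34); WM=28
i=5 t=36 v=9: → [33,45); WM=28
i=6 t=46 v=8: → [44,56); WM=28
i=7 t=26 v=4: → [22,34); WM=46; [22,34) fires=7 [33,45) fires=9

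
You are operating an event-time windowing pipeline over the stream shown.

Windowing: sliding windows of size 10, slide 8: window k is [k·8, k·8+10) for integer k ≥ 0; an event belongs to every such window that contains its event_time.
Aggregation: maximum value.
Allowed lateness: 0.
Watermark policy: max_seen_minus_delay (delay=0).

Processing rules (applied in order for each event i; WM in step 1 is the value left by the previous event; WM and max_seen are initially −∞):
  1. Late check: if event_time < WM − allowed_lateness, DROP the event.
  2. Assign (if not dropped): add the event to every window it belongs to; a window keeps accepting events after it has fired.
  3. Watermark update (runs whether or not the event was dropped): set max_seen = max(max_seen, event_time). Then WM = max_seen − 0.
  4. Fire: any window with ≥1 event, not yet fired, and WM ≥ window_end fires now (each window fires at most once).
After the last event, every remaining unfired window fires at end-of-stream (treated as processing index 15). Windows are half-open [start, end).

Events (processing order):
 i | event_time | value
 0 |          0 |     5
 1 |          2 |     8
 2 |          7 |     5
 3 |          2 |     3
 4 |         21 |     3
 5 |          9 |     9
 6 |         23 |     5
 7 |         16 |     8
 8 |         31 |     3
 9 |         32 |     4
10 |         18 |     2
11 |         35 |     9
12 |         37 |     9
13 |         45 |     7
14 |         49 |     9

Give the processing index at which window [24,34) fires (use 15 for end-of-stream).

11

i=0 t=0 v=5: → [0,10); WM=0
i=1 t=2 v=8: → [0,10); WM=2
i=2 t=7 v=5: → [0,10); WM=7
i=3 t=2 v=3: DROP (t<7-0); WM=7
i=4 t=21 v=3: → [16,26); WM=21; [0,10) fires=8
i=5 t=9 v=9: DROP (t<21-0); WM=21
i=6 t=23 v=5: → [16,26); WM=23
i=7 t=16 v=8: DROP (t<23-0); WM=23
i=8 t=31 v=3: → [24,34); WM=31; [16,26) fires=5
i=9 t=32 v=4: → [32,42),[24,34); WM=32
i=10 t=18 v=2: DROP (t<32-0); WM=32
i=11 t=35 v=9: → [32,42); WM=35; [24,34) fires=4
i=12 t=37 v=9: → [32,42); WM=37
i=13 t=45 v=7: → [40,50); WM=45; [32,42) fires=9
i=14 t=49 v=9: → [48,58),[40,50); WM=49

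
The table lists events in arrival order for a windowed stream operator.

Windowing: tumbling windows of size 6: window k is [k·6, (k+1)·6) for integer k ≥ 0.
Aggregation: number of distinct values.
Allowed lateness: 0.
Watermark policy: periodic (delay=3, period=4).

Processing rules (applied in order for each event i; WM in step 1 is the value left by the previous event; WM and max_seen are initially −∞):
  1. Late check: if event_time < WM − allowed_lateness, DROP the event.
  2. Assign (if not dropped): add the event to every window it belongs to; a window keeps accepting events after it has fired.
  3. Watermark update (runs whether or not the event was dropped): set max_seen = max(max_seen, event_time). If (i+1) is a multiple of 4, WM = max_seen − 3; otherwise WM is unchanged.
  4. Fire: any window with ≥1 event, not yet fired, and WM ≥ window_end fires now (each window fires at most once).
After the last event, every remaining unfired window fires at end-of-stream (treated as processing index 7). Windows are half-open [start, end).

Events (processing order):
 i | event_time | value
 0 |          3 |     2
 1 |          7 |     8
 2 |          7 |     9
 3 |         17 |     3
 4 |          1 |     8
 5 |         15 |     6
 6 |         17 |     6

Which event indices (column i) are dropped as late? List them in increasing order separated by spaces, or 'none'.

i=0 t=3 v=2: → [0,6); WM=−∞
i=1 t=7 v=8: → [6,12); WM=−∞
i=2 t=7 v=9: → [6,12); WM=−∞
i=3 t=17 v=3: → [12,18); WM=14; [0,6) fires=1 [6,12) fires=2
i=4 t=1 v=8: DROP (t<14-0); WM=14
i=5 t=15 v=6: → [12,18); WM=14
i=6 t=17 v=6: → [12,18); WM=14

4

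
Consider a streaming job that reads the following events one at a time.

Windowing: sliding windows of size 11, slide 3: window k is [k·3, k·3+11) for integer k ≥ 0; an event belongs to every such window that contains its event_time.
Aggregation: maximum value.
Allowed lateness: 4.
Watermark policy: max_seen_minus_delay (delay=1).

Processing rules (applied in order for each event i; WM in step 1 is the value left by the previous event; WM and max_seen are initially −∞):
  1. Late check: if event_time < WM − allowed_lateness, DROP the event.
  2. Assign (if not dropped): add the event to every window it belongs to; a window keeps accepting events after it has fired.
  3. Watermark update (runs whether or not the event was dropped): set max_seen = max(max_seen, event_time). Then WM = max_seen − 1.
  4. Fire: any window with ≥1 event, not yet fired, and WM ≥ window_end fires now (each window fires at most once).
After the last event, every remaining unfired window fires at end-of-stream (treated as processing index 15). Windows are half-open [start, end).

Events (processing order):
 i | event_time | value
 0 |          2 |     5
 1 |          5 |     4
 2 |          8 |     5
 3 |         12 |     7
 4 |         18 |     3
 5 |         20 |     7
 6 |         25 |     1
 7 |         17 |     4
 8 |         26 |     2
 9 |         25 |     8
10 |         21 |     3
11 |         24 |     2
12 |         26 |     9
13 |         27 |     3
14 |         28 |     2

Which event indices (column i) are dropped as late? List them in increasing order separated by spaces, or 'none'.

7

i=0 t=2 v=5: → [0,11); WM=1
i=1 t=5 v=4: → [3,14),[0,11); WM=4
i=2 t=8 v=5: → [6,17),[3,14),[0,11); WM=7
i=3 t=12 v=7: → [12,23),[9,20),[6,17),[3,14); WM=11; [0,11) fires=5
i=4 t=18 v=3: → [18,29),[15,26),[12,23),[9,20); WM=17; [3,14) fires=7 [6,17) fires=7
i=5 t=20 v=7: → [18,29),[15,26),[12,23); WM=19
i=6 t=25 v=1: → [24,35),[21,32),[18,29),[15,26); WM=24; [9,20) fires=7 [12,23) fires=7
i=7 t=17 v=4: DROP (t<24-4); WM=24
i=8 t=26 v=2: → [24,35),[21,32),[18,29); WM=25
i=9 t=25 v=8: → [24,35),[21,32),[18,29),[15,26); WM=25
i=10 t=21 v=3: → [21,32),[18,29),[15,26),[12,23); WM=25
i=11 t=24 v=2: → [24,35),[21,32),[18,29),[15,26); WM=25
i=12 t=26 v=9: → [24,35),[21,32),[18,29); WM=25
i=13 t=27 v=3: → [27,38),[24,35),[21,32),[18,29); WM=26; [15,26) fires=8
i=14 t=28 v=2: → [27,38),[24,35),[21,32),[18,29); WM=27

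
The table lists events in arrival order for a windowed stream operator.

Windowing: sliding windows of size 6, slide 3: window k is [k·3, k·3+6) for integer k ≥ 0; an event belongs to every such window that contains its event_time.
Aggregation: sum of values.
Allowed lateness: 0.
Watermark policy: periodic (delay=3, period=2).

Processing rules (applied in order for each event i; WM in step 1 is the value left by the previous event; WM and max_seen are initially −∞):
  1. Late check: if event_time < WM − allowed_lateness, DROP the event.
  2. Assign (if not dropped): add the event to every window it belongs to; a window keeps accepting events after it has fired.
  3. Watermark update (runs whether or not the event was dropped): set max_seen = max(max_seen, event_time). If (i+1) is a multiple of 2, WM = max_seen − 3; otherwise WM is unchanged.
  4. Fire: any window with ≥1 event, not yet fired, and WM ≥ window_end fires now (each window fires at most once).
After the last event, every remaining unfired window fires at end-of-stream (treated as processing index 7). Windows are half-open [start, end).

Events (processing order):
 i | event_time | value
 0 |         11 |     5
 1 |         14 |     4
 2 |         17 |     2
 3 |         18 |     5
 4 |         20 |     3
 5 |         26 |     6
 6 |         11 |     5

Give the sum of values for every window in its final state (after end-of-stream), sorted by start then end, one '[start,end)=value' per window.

i=0 t=11 v=5: → [9,15),[6,12); WM=−∞
i=1 t=14 v=4: → [12,18),[9,15); WM=11
i=2 t=17 v=2: → [15,21),[12,18); WM=11
i=3 t=18 v=5: → [18,24),[15,21); WM=15; [6,12) fires=5 [9,15) fires=9
i=4 t=20 v=3: → [18,24),[15,21); WM=15
i=5 t=26 v=6: → [24,30),[21,27); WM=23; [12,18) fires=6 [15,21) fires=10
i=6 t=11 v=5: DROP (t<23-0); WM=23

[6,12)=5 [9,15)=9 [12,18)=6 [15,21)=10 [18,24)=8 [21,27)=6 [24,30)=6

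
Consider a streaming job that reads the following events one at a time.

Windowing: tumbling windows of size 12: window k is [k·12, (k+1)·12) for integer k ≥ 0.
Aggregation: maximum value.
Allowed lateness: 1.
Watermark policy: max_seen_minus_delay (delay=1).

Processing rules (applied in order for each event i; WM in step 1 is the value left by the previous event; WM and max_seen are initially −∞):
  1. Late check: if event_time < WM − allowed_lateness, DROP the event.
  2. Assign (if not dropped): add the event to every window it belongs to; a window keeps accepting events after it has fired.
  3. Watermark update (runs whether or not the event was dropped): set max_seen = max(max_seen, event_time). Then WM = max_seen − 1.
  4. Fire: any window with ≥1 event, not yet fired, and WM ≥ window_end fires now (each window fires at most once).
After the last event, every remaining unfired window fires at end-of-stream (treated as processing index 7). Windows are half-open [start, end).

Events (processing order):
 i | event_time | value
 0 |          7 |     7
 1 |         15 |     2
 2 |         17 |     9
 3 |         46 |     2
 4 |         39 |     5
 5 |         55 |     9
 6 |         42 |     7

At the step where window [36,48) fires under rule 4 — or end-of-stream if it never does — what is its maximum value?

2

i=0 t=7 v=7: → [0,12); WM=6
i=1 t=15 v=2: → [12,24); WM=14; [0,12) fires=7
i=2 t=17 v=9: → [12,24); WM=16
i=3 t=46 v=2: → [36,48); WM=45; [12,24) fires=9
i=4 t=39 v=5: DROP (t<45-1); WM=45
i=5 t=55 v=9: → [48,60); WM=54; [36,48) fires=2
i=6 t=42 v=7: DROP (t<54-1); WM=54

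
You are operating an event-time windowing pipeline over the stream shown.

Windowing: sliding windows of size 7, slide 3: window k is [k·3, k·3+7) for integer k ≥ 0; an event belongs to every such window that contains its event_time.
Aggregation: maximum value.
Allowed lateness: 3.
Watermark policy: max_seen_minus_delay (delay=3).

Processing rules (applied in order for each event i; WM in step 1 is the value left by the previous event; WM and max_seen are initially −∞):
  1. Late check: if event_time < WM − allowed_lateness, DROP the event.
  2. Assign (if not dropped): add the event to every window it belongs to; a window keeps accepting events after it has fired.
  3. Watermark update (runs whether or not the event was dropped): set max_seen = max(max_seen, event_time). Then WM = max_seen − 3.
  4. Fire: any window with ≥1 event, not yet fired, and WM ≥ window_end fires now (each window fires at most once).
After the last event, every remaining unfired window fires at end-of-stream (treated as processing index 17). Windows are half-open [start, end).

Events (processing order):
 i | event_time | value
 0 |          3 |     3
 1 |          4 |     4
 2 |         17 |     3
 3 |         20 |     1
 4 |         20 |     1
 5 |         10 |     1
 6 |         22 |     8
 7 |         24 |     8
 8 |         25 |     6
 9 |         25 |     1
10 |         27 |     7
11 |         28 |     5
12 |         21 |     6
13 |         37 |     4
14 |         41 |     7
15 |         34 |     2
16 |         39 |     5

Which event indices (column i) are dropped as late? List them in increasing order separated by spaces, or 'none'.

i=0 t=3 v=3: → [3,10),[0,7); WM=0
i=1 t=4 v=4: → [3,10),[0,7); WM=1
i=2 t=17 v=3: → [15,22),[12,19); WM=14; [0,7) fires=4 [3,10) fires=4
i=3 t=20 v=1: → [18,25),[15,22); WM=17
i=4 t=20 v=1: → [18,25),[15,22); WM=17
i=5 t=10 v=1: DROP (t<17-3); WM=17
i=6 t=22 v=8: → [21,28),[18,25); WM=19; [12,19) fires=3
i=7 t=24 v=8: → [24,31),[21,28),[18,25); WM=21
i=8 t=25 v=6: → [24,31),[21,28); WM=22; [15,22) fires=3
i=9 t=25 v=1: → [24,31),[21,28); WM=22
i=10 t=27 v=7: → [27,34),[24,31),[21,28); WM=24
i=11 t=28 v=5: → [27,34),[24,31); WM=25; [18,25) fires=8
i=12 t=21 v=6: DROP (t<25-3); WM=25
i=13 t=37 v=4: → [36,43),[33,40); WM=34; [21,28) fires=8 [24,31) fires=8 [27,34) fires=7
i=14 t=41 v=7: → [39,46),[36,43); WM=38
i=15 t=34 v=2: DROP (t<38-3); WM=38
i=16 t=39 v=5: → [39,46),[36,43),[33,40); WM=38

5 12 15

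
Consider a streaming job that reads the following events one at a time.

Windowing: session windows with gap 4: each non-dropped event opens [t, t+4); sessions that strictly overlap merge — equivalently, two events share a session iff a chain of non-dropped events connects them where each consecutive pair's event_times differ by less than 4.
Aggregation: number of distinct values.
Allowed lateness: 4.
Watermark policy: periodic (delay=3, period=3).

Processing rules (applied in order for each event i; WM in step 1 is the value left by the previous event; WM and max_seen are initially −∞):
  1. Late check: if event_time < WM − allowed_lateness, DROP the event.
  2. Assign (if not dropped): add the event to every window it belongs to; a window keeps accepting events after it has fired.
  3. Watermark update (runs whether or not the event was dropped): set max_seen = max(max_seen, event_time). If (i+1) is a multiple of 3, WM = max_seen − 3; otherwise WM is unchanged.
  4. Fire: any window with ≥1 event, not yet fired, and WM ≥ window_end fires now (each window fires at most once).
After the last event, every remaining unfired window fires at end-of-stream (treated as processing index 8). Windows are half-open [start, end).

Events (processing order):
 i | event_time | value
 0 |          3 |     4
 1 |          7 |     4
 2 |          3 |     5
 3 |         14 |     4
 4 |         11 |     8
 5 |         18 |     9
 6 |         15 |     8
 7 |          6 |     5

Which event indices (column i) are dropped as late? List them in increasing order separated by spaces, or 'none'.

7

i=0 t=3 v=4: → [3,7); WM=−∞
i=1 t=7 v=4: → [7,11); WM=−∞
i=2 t=3 v=5: → [3,7); WM=4
i=3 t=14 v=4: → [14,18); WM=4
i=4 t=11 v=8: → [11,18); WM=4
i=5 t=18 v=9: → [18,22); WM=15
i=6 t=15 v=8: → [11,22); WM=15
i=7 t=6 v=5: DROP (t<15-4); WM=15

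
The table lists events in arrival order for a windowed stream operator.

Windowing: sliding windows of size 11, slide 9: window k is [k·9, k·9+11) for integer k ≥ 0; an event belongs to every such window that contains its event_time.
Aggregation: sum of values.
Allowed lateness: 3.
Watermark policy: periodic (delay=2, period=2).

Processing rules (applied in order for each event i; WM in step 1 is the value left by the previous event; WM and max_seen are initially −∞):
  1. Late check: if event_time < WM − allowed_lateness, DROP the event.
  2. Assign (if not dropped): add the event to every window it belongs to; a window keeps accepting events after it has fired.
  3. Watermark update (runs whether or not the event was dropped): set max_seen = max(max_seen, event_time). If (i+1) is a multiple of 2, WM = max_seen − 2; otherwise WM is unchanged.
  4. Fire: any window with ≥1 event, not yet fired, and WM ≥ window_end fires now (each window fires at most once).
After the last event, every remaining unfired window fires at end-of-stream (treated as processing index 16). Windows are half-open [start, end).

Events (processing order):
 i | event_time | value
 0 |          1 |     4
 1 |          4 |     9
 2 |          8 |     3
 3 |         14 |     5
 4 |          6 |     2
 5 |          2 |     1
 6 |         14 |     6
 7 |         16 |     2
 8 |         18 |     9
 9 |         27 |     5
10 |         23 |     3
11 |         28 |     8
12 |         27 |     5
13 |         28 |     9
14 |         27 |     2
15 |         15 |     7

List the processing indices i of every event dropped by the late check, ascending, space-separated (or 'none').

i=0 t=1 v=4: → [0,11); WM=−∞
i=1 t=4 v=9: → [0,11); WM=2
i=2 t=8 v=3: → [0,11); WM=2
i=3 t=14 v=5: → [9,20); WM=12; [0,11) fires=16
i=4 t=6 v=2: DROP (t<12-3); WM=12
i=5 t=2 v=1: DROP (t<12-3); WM=12
i=6 t=14 v=6: → [9,20); WM=12
i=7 t=16 v=2: → [9,20); WM=14
i=8 t=18 v=9: → [18,29),[9,20); WM=14
i=9 t=27 v=5: → [27,38),[18,29); WM=25; [9,20) fires=22
i=10 t=23 v=3: → [18,29); WM=25
i=11 t=28 v=8: → [27,38),[18,29); WM=26
i=12 t=27 v=5: → [27,38),[18,29); WM=26
i=13 t=28 v=9: → [27,38),[18,29); WM=26
i=14 t=27 v=2: → [27,38),[18,29); WM=26
i=15 t=15 v=7: DROP (t<26-3); WM=26

4 5 15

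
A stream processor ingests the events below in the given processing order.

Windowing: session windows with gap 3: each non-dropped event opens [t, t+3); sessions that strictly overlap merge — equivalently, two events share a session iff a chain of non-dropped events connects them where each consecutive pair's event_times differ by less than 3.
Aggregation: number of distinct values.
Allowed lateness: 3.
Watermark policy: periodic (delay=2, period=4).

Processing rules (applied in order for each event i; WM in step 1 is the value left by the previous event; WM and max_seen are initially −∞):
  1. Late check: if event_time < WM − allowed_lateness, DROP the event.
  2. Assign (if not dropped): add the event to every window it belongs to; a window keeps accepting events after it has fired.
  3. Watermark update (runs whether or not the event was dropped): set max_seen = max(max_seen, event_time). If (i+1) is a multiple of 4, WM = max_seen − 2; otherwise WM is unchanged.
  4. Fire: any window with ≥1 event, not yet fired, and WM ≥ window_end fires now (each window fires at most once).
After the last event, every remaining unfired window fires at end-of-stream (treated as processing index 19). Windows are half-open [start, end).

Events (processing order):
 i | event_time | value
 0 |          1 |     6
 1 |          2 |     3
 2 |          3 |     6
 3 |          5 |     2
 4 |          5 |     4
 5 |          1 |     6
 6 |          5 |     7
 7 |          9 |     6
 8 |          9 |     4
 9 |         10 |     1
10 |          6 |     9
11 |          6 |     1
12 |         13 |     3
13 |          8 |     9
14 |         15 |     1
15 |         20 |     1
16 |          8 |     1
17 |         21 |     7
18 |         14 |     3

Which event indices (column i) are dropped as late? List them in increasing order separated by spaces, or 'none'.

i=0 t=1 v=6: → [1,4); WM=−∞
i=1 t=2 v=3: → [1,5); WM=−∞
i=2 t=3 v=6: → [1,6); WM=−∞
i=3 t=5 v=2: → [1,8); WM=3
i=4 t=5 v=4: → [1,8); WM=3
i=5 t=1 v=6: → [1,8); WM=3
i=6 t=5 v=7: → [1,8); WM=3
i=7 t=9 v=6: → [9,12); WM=7
i=8 t=9 v=4: → [9,12); WM=7
i=9 t=10 v=1: → [9,13); WM=7
i=10 t=6 v=9: → [1,9); WM=7
i=11 t=6 v=1: → [1,9); WM=8
i=12 t=13 v=3: → [13,16); WM=8
i=13 t=8 v=9: → [1,13); WM=8
i=14 t=15 v=1: → [13,18); WM=8
i=15 t=20 v=1: → [20,23); WM=18
i=16 t=8 v=1: DROP (t<18-3); WM=18
i=17 t=21 v=7: → [20,24); WM=18
i=18 t=14 v=3: DROP (t<18-3); WM=18

16 18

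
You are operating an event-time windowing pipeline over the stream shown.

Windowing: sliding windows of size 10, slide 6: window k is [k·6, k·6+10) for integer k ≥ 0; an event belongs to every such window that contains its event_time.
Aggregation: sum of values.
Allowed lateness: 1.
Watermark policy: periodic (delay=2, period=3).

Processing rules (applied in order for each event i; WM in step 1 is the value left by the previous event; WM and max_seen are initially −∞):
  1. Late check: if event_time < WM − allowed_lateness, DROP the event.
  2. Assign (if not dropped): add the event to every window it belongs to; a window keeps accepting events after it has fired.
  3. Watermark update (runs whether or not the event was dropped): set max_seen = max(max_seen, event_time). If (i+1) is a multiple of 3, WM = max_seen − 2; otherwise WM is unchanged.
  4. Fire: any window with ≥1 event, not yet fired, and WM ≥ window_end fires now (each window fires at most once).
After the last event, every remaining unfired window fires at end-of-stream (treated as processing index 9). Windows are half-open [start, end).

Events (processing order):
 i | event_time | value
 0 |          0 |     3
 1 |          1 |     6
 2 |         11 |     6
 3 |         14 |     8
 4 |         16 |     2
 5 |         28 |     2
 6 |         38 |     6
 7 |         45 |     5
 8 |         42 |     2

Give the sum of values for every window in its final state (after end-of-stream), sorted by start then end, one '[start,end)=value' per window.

[0,10)=9 [6,16)=14 [12,22)=10 [24,34)=2 [30,40)=6 [36,46)=13 [42,52)=7

i=0 t=0 v=3: → [0,10); WM=−∞
i=1 t=1 v=6: → [0,10); WM=−∞
i=2 t=11 v=6: → [6,16); WM=9
i=3 t=14 v=8: → [12,22),[6,16); WM=9
i=4 t=16 v=2: → [12,22); WM=9
i=5 t=28 v=2: → [24,34); WM=26; [0,10) fires=9 [6,16) fires=14 [12,22) fires=10
i=6 t=38 v=6: → [36,46),[30,40); WM=26
i=7 t=45 v=5: → [42,52),[36,46); WM=26
i=8 t=42 v=2: → [42,52),[36,46); WM=43; [24,34) fires=2 [30,40) fires=6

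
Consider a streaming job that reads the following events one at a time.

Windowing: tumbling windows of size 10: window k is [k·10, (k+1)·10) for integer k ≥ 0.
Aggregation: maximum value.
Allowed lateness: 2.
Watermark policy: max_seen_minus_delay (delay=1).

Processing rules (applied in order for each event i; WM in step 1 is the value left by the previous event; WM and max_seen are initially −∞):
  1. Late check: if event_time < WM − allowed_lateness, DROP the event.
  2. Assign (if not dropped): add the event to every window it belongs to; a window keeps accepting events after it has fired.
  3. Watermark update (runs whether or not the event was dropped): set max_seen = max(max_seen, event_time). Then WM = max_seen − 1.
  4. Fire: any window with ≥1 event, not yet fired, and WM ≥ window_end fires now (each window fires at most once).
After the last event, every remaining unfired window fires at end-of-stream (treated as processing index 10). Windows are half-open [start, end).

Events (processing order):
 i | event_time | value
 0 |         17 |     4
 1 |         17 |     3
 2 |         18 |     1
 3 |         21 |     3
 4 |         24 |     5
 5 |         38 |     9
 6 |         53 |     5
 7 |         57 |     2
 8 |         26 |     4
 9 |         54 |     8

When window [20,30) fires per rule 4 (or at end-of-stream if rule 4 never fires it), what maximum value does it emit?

i=0 t=17 v=4: → [10,20); WM=16
i=1 t=17 v=3: → [10,20); WM=16
i=2 t=18 v=1: → [10,20); WM=17
i=3 t=21 v=3: → [20,30); WM=20; [10,20) fires=4
i=4 t=24 v=5: → [20,30); WM=23
i=5 t=38 v=9: → [30,40); WM=37; [20,30) fires=5
i=6 t=53 v=5: → [50,60); WM=52; [30,40) fires=9
i=7 t=57 v=2: → [50,60); WM=56
i=8 t=26 v=4: DROP (t<56-2); WM=56
i=9 t=54 v=8: → [50,60); WM=56

5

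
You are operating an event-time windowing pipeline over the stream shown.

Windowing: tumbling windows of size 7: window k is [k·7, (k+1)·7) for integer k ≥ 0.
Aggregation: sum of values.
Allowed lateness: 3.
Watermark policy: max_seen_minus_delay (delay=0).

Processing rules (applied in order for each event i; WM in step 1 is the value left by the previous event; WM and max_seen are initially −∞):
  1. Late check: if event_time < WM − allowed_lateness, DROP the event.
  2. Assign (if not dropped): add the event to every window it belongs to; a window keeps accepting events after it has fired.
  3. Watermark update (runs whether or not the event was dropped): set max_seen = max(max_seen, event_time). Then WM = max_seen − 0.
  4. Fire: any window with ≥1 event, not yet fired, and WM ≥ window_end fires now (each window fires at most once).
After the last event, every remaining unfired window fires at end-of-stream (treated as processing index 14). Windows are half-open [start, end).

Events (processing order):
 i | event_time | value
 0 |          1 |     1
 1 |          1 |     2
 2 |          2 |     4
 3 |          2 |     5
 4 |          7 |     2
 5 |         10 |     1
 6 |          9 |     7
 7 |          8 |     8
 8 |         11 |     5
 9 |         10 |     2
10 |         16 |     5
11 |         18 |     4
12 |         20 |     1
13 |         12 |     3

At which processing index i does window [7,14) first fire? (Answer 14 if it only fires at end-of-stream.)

10

i=0 t=1 v=1: → [0,7); WM=1
i=1 t=1 v=2: → [0,7); WM=1
i=2 t=2 v=4: → [0,7); WM=2
i=3 t=2 v=5: → [0,7); WM=2
i=4 t=7 v=2: → [7,14); WM=7; [0,7) fires=12
i=5 t=10 v=1: → [7,14); WM=10
i=6 t=9 v=7: → [7,14); WM=10
i=7 t=8 v=8: → [7,14); WM=10
i=8 t=11 v=5: → [7,14); WM=11
i=9 t=10 v=2: → [7,14); WM=11
i=10 t=16 v=5: → [14,21); WM=16; [7,14) fires=25
i=11 t=18 v=4: → [14,21); WM=18
i=12 t=20 v=1: → [14,21); WM=20
i=13 t=12 v=3: DROP (t<20-3); WM=20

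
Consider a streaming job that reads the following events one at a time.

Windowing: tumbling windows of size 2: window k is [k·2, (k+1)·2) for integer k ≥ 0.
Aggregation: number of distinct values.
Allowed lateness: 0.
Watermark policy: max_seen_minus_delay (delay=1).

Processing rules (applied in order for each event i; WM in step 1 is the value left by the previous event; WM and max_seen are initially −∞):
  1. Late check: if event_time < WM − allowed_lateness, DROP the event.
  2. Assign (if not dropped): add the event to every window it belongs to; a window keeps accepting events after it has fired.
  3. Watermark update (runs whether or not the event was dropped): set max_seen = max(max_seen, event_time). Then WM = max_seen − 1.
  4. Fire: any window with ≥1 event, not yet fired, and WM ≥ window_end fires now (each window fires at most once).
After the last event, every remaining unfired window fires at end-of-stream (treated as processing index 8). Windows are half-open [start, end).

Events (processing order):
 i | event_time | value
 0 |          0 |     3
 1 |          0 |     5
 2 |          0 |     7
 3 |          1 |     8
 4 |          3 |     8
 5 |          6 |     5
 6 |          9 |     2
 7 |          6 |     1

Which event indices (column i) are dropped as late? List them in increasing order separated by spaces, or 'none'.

7

i=0 t=0 v=3: → [0,2); WM=-1
i=1 t=0 v=5: → [0,2); WM=-1
i=2 t=0 v=7: → [0,2); WM=-1
i=3 t=1 v=8: → [0,2); WM=0
i=4 t=3 v=8: → [2,4); WM=2; [0,2) fires=4
i=5 t=6 v=5: → [6,8); WM=5; [2,4) fires=1
i=6 t=9 v=2: → [8,10); WM=8; [6,8) fires=1
i=7 t=6 v=1: DROP (t<8-0); WM=8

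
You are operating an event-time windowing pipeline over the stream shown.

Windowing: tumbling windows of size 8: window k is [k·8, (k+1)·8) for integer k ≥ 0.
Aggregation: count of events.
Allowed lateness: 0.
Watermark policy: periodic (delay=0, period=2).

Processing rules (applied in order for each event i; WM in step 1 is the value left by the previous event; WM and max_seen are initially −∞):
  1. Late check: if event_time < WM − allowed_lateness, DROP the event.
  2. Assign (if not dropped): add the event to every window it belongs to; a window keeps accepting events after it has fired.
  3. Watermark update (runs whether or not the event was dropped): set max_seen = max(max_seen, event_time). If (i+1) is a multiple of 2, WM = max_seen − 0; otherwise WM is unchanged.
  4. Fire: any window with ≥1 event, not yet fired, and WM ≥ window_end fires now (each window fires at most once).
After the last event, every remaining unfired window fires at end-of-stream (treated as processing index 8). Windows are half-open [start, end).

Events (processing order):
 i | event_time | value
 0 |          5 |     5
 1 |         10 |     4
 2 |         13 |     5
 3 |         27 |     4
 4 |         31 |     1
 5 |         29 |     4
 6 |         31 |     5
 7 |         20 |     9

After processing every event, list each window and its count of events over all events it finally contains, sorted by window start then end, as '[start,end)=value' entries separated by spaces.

i=0 t=5 v=5: → [0,8); WM=−∞
i=1 t=10 v=4: → [8,16); WM=10; [0,8) fires=1
i=2 t=13 v=5: → [8,16); WM=10
i=3 t=27 v=4: → [24,32); WM=27; [8,16) fires=2
i=4 t=31 v=1: → [24,32); WM=27
i=5 t=29 v=4: → [24,32); WM=31
i=6 t=31 v=5: → [24,32); WM=31
i=7 t=20 v=9: DROP (t<31-0); WM=31

[0,8)=1 [8,16)=2 [24,32)=4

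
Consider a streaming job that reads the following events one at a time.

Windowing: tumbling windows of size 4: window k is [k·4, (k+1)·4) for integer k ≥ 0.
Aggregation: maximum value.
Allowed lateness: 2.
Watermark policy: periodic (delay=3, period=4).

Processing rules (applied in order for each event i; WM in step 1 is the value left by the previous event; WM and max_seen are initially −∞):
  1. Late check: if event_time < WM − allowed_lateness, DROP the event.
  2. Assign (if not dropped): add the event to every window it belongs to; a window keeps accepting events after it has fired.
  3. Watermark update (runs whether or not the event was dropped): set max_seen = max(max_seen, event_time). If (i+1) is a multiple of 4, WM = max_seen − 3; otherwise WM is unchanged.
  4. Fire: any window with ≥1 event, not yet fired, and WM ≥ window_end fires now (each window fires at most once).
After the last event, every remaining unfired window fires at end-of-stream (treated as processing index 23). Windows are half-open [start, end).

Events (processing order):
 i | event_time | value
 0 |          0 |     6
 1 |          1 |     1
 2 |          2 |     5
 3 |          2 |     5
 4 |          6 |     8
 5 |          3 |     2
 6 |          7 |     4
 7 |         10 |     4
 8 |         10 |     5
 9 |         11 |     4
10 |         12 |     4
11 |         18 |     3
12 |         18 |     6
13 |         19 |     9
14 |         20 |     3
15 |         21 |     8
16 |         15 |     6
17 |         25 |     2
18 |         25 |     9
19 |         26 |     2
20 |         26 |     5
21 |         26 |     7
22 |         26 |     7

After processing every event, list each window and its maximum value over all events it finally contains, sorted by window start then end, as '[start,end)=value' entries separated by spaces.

[0,4)=6 [4,8)=8 [8,12)=5 [12,16)=4 [16,20)=9 [20,24)=8 [24,28)=9

i=0 t=0 v=6: → [0,4); WM=−∞
i=1 t=1 v=1: → [0,4); WM=−∞
i=2 t=2 v=5: → [0,4); WM=−∞
i=3 t=2 v=5: → [0,4); WM=-1
i=4 t=6 v=8: → [4,8); WM=-1
i=5 t=3 v=2: → [0,4); WM=-1
i=6 t=7 v=4: → [4,8); WM=-1
i=7 t=10 v=4: → [8,12); WM=7; [0,4) fires=6
i=8 t=10 v=5: → [8,12); WM=7
i=9 t=11 v=4: → [8,12); WM=7
i=10 t=12 v=4: → [12,16); WM=7
i=11 t=18 v=3: → [16,20); WM=15; [4,8) fires=8 [8,12) fires=5
i=12 t=18 v=6: → [16,20); WM=15
i=13 t=19 v=9: → [16,20); WM=15
i=14 t=20 v=3: → [20,24); WM=15
i=15 t=21 v=8: → [20,24); WM=18; [12,16) fires=4
i=16 t=15 v=6: DROP (t<18-2); WM=18
i=17 t=25 v=2: → [24,28); WM=18
i=18 t=25 v=9: → [24,28); WM=18
i=19 t=26 v=2: → [24,28); WM=23; [16,20) fires=9
i=20 t=26 v=5: → [24,28); WM=23
i=21 t=26 v=7: → [24,28); WM=23
i=22 t=26 v=7: → [24,28); WM=23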